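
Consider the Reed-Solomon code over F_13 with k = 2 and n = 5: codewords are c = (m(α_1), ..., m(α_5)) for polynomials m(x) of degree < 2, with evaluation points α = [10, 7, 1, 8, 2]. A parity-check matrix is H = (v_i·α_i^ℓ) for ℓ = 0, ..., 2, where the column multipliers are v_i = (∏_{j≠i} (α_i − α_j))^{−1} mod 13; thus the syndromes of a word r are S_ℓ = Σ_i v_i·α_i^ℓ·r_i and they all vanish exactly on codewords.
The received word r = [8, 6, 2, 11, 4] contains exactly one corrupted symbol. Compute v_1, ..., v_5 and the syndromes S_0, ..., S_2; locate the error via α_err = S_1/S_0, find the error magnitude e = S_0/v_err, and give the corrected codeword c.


S = (7, 1, 2), error at position 5, error magnitude e = 10, c = [8, 6, 2, 11, 7].

Step 1: column multipliers v_i = (∏_{j≠i}(α_i − α_j))^{−1} mod 13.
  i = 1 (α = 10): (10−7)(10−1)(10−8)(10−2) = 3·9·2·8 = 432 ≡ 3, so v_1 = 3^{−1} = 9 (mod 13).
  i = 2 (α = 7): (7−10)(7−1)(7−8)(7−2) = (−3)·6·(−1)·5 = 90 ≡ 12, so v_2 = 12^{−1} = 12 (mod 13).
  i = 3 (α = 1): (1−10)(1−7)(1−8)(1−2) = (−9)·(−6)·(−7)·(−1) = 378 ≡ 1, so v_3 = 1^{−1} = 1 (mod 13).
  i = 4 (α = 8): (8−10)(8−7)(8−1)(8−2) = (−2)·1·7·6 = −84 ≡ 7, so v_4 = 7^{−1} = 2 (mod 13).
  i = 5 (α = 2): (2−10)(2−7)(2−1)(2−8) = (−8)·(−5)·1·(−6) = −240 ≡ 7, so v_5 = 7^{−1} = 2 (mod 13).
  v = [9, 12, 1, 2, 2].
Step 2: syndromes of r = [8, 6, 2, 11, 4] (all sums mod 13).
  S_0 = Σ v_i r_i = 9·8 + 12·6 + 1·2 + 2·11 + 2·4 = 176 ≡ 7.
  S_1 = Σ v_i α_i r_i = 9·10·8 + 12·7·6 + 1·1·2 + 2·8·11 + 2·2·4 = 1418 ≡ 1.
  α_i^2 mod 13 = [9, 10, 1, 12, 4].
  S_2 = Σ v_i α_i^2 r_i = 9·9·8 + 12·10·6 + 1·1·2 + 2·12·11 + 2·4·4 = 1666 ≡ 2.
  S = (7, 1, 2) ≠ 0, so r is not a codeword (an error is present).
Step 3: locate the error. For a single error e at position i, S_ℓ = v_i·e·α_i^ℓ, so α_err = S_1/S_0.
  S_0^{−1} = 7^{−1} = 2 (mod 13), so α_err = 1·2 = 2 ≡ 2 = α_5. Error position i = 5.
  Consistency check: S_2/S_1 = 2·1 = 2 ≡ 2 = α_err ✓ (single-error assumption holds).
Step 4: error magnitude e = S_0/v_5 = S_0·∏_{j≠5}(α_5 − α_j) = 7·7 = 49 ≡ 10 (mod 13).
Step 5: correct position 5: c_5 = r_5 − e = 4 − 10 ≡ 7 (mod 13). Hence c = [8, 6, 2, 11, 7].
  Check: interpolating c through the α_i gives m(x) = 10 + 5·x (degree < 2) with m(α_i) = c_i for every i, so c is indeed a codeword.


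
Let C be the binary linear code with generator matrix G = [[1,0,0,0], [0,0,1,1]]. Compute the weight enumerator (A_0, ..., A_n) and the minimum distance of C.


Weight distribution: A_0 = 1, A_1 = 1, A_2 = 1, A_3 = 1. Minimum distance d = 1.

Enumerate all 2^2 = 4 messages m ∈ F_2^2.
For each, compute codeword c = mG in F_2^4, then tally its weight.
  m = 00 → c = 0000, weight = 0.
  m = 10 → c = 1000, weight = 1.
  m = 01 → c = 0011, weight = 2.
  m = 11 → c = 1011, weight = 3.
Tally weights:
  weight 0: 1 codewords.
  weight 1: 1 codewords.
  weight 2: 1 codewords.
  weight 3: 1 codewords.
Minimum distance d = smallest w > 0 with A_w > 0 = 1.
Sanity: Σ A_w = 4 = 2^2 = 4 ✓.


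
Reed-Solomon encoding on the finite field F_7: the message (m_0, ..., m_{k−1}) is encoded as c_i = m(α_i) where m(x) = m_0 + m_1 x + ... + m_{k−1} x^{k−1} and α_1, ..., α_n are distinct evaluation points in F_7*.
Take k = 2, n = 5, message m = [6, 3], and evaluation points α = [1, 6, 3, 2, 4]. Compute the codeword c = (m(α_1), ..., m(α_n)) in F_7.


c = [2, 3, 1, 5, 4]

Message polynomial: m(x) = 6 + 3·x (mod 7).
For each evaluation point α_i, compute m(α_i) mod 7:
  α_1 = 1: Horner steps 3 → 2, so m(1) = 2.
  α_2 = 6: Horner steps 3 → 3, so m(6) = 3.
  α_3 = 3: Horner steps 3 → 1, so m(3) = 1.
  α_4 = 2: Horner steps 3 → 5, so m(2) = 5.
  α_5 = 4: Horner steps 3 → 4, so m(4) = 4.
Codeword c = [2, 3, 1, 5, 4] ∈ F_7^5.


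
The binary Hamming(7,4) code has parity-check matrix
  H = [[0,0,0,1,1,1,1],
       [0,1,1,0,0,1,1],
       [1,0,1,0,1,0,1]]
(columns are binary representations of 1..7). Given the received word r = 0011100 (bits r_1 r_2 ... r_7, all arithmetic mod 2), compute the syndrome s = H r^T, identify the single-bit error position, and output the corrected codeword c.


s = (0, 1, 0)^T, error position = 2, corrected codeword c = 0111100

Compute s = H r^T mod 2 one row at a time:
  s_1 = 1 + 1 + 0 + 0 = 2 ≡ 0 (mod 2).
  s_2 = 0 + 1 + 0 + 0 = 1 ≡ 1 (mod 2).
  s_3 = 0 + 1 + 1 + 0 = 2 ≡ 0 (mod 2).
s = (0, 1, 0)^T — this equals column 2 of H (binary 010), so error is at position 2.
Correct: flip bit 2 of r = 0011100 to get c = 0111100.


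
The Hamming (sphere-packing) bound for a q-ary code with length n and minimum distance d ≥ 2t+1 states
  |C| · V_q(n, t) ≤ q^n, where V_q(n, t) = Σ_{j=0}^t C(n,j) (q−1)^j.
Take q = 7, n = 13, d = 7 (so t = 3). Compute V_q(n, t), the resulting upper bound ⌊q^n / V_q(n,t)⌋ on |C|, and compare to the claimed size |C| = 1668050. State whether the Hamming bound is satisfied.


V_q(n, t) = 64663, q^n = 96889010407, Hamming bound = 1498368, |C| = 1668050 > bound (violated).

Step 1: Compute V_q(n, t) = Σ_{j=0}^3 C(n, j) (q−1)^j.
  j = 0: C(13,0)·(6)^0 = 1·1 = 1.
  j = 1: C(13,1)·(6)^1 = 13·6 = 78.
  j = 2: C(13,2)·(6)^2 = 78·36 = 2808.
  j = 3: C(13,3)·(6)^3 = 286·216 = 61776.
  V_q(n, t) = 1 + 78 + 2808 + 61776 = 64663.
Step 2: q^n = 7^13 = 96889010407.
Step 3: Hamming bound ⌊q^n / V_q(n,t)⌋ = ⌊96889010407/64663⌋ = 1498368.
Step 4: Compare |C| = 1668050 to 1498368: violated.
The claimed |C| lies above the Hamming bound, so no 7-ary code of length 13 with d ≥ 7 can have 1668050 codewords.


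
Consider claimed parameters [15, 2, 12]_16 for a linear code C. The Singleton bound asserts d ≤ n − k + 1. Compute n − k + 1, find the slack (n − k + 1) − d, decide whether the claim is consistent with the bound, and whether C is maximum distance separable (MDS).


Singleton RHS = n − k + 1 = 14, slack = 2, bound satisfied, not MDS.

Singleton bound: d ≤ n − k + 1.
Here n = 15, k = 2, so n − k + 1 = 14.
Given d = 12, check d ≤ 14: YES.
Slack = (n − k + 1) − d = 2.
The code is NOT MDS (slack = 2 > 0).
Description: the claimed parameters are [15, 2, 12]_16; such a code would be non-MDS.


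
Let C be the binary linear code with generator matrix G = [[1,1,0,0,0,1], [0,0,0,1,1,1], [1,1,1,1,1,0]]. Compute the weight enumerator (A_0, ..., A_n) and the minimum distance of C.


Weight distribution: A_0 = 1, A_1 = 1, A_3 = 2, A_4 = 3, A_5 = 1. Minimum distance d = 1.

Enumerate all 2^3 = 8 messages m ∈ F_2^3.
For each, compute codeword c = mG in F_2^6, then tally its weight.
  m = 000 → c = 000000, weight = 0.
  m = 100 → c = 110001, weight = 3.
  m = 010 → c = 000111, weight = 3.
  m = 110 → c = 110110, weight = 4.
  m = 001 → c = 111110, weight = 5.
  m = 101 → c = 001111, weight = 4.
  m = 011 → c = 111001, weight = 4.
  m = 111 → c = 001000, weight = 1.
Tally weights:
  weight 0: 1 codewords.
  weight 1: 1 codewords.
  weight 3: 2 codewords.
  weight 4: 3 codewords.
  weight 5: 1 codewords.
Minimum distance d = smallest w > 0 with A_w > 0 = 1.
Sanity: Σ A_w = 8 = 2^3 = 8 ✓.


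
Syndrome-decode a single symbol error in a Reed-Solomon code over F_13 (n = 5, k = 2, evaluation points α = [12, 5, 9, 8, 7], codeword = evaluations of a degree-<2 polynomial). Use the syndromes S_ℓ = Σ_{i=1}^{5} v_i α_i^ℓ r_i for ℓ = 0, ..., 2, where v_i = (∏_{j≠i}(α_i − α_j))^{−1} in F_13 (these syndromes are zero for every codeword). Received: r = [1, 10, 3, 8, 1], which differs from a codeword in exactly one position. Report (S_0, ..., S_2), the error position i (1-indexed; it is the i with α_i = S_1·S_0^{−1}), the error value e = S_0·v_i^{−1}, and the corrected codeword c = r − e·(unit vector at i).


S = (11, 12, 6), error at position 5, error magnitude e = 1, c = [1, 10, 3, 8, 0].

Step 1: column multipliers v_i = (∏_{j≠i}(α_i − α_j))^{−1} mod 13.
  i = 1 (α = 12): (12−5)(12−9)(12−8)(12−7) = 7·3·4·5 = 420 ≡ 4, so v_1 = 4^{−1} = 10 (mod 13).
  i = 2 (α = 5): (5−12)(5−9)(5−8)(5−7) = (−7)·(−4)·(−3)·(−2) = 168 ≡ 12, so v_2 = 12^{−1} = 12 (mod 13).
  i = 3 (α = 9): (9−12)(9−5)(9−8)(9−7) = (−3)·4·1·2 = −24 ≡ 2, so v_3 = 2^{−1} = 7 (mod 13).
  i = 4 (α = 8): (8−12)(8−5)(8−9)(8−7) = (−4)·3·(−1)·1 = 12 ≡ 12, so v_4 = 12^{−1} = 12 (mod 13).
  i = 5 (α = 7): (7−12)(7−5)(7−9)(7−8) = (−5)·2·(−2)·(−1) = −20 ≡ 6, so v_5 = 6^{−1} = 11 (mod 13).
  v = [10, 12, 7, 12, 11].
Step 2: syndromes of r = [1, 10, 3, 8, 1] (all sums mod 13).
  S_0 = Σ v_i r_i = 10·1 + 12·10 + 7·3 + 12·8 + 11·1 = 258 ≡ 11.
  S_1 = Σ v_i α_i r_i = 10·12·1 + 12·5·10 + 7·9·3 + 12·8·8 + 11·7·1 = 1754 ≡ 12.
  α_i^2 mod 13 = [1, 12, 3, 12, 10].
  S_2 = Σ v_i α_i^2 r_i = 10·1·1 + 12·12·10 + 7·3·3 + 12·12·8 + 11·10·1 = 2775 ≡ 6.
  S = (11, 12, 6) ≠ 0, so r is not a codeword (an error is present).
Step 3: locate the error. For a single error e at position i, S_ℓ = v_i·e·α_i^ℓ, so α_err = S_1/S_0.
  S_0^{−1} = 11^{−1} = 6 (mod 13), so α_err = 12·6 = 72 ≡ 7 = α_5. Error position i = 5.
  Consistency check: S_2/S_1 = 6·12 = 72 ≡ 7 = α_err ✓ (single-error assumption holds).
Step 4: error magnitude e = S_0/v_5 = S_0·∏_{j≠5}(α_5 − α_j) = 11·6 = 66 ≡ 1 (mod 13).
Step 5: correct position 5: c_5 = r_5 − e = 1 − 1 ≡ 0 (mod 13). Hence c = [1, 10, 3, 8, 0].
  Check: interpolating c through the α_i gives m(x) = 9 + 8·x (degree < 2) with m(α_i) = c_i for every i, so c is indeed a codeword.


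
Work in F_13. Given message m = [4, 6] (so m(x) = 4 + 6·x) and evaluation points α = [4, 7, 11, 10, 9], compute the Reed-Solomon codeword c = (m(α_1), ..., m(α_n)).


c = [2, 7, 5, 12, 6]

Message polynomial: m(x) = 4 + 6·x (mod 13).
For each evaluation point α_i, compute m(α_i) mod 13:
  α_1 = 4: Horner steps 6 → 2, so m(4) = 2.
  α_2 = 7: Horner steps 6 → 7, so m(7) = 7.
  α_3 = 11: Horner steps 6 → 5, so m(11) = 5.
  α_4 = 10: Horner steps 6 → 12, so m(10) = 12.
  α_5 = 9: Horner steps 6 → 6, so m(9) = 6.
Codeword c = [2, 7, 5, 12, 6] ∈ F_13^5.


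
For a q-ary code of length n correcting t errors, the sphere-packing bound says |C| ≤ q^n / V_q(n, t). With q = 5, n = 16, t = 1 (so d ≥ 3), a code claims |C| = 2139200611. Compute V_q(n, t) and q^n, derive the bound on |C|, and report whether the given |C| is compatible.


V_q(n, t) = 65, q^n = 152587890625, Hamming bound = 2347506009, |C| = 2139200611 ≤ bound (satisfied).

Step 1: Compute V_q(n, t) = Σ_{j=0}^1 C(n, j) (q−1)^j.
  j = 0: C(16,0)·(4)^0 = 1·1 = 1.
  j = 1: C(16,1)·(4)^1 = 16·4 = 64.
  V_q(n, t) = 1 + 64 = 65.
Step 2: q^n = 5^16 = 152587890625.
Step 3: Hamming bound ⌊q^n / V_q(n,t)⌋ = ⌊152587890625/65⌋ = 2347506009.
Step 4: Compare |C| = 2139200611 to 2347506009: satisfied.
The claimed |C| lies below the Hamming bound.


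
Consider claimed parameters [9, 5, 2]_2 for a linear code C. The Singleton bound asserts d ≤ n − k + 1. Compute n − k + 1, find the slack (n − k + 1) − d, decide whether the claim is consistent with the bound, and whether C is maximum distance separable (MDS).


Singleton RHS = n − k + 1 = 5, slack = 3, bound satisfied, not MDS.

Singleton bound: d ≤ n − k + 1.
Here n = 9, k = 5, so n − k + 1 = 5.
Given d = 2, check d ≤ 5: YES.
Slack = (n − k + 1) − d = 3.
The code is NOT MDS (slack = 3 > 0).
Description: the claimed parameters are [9, 5, 2]_2; such a code would be non-MDS.


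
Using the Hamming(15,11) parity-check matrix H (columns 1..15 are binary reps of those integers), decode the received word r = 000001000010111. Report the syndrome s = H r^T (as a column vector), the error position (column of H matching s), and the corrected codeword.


s = (0, 0, 0, 1)^T, error position = 1, corrected codeword c = 100001000010111

Compute s = H r^T mod 2 one row at a time:
  s_1 = 0 + 0 + 0 + 1 + 0 + 1 + 1 + 1 = 4 ≡ 0 (mod 2).
  s_2 = 0 + 0 + 1 + 0 + 0 + 1 + 1 + 1 = 4 ≡ 0 (mod 2).
  s_3 = 0 + 0 + 1 + 0 + 0 + 1 + 1 + 1 = 4 ≡ 0 (mod 2).
  s_4 = 0 + 0 + 0 + 0 + 0 + 1 + 1 + 1 = 3 ≡ 1 (mod 2).
s = (0, 0, 0, 1)^T — this equals column 1 of H (binary 0001), so error is at position 1.
Correct: flip bit 1 of r = 000001000010111 to get c = 100001000010111.


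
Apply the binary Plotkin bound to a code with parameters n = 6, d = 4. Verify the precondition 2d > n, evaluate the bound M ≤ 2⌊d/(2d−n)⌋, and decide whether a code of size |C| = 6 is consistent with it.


Plotkin bound M ≤ 4; given |C| = 6 > bound (violated).

Check applicability: 2d = 8, n = 6.
2d − n = 2 > 0, so Plotkin applies.
Compute d/(2d−n) = 4/2 ≈ 2.0000.
⌊d/(2d−n)⌋ = 2.
Plotkin bound: M ≤ 2·2 = 4.
Given |C| = 6, check: VIOLATED.
This |C| is above the Plotkin bound, so no binary code with n = 6, d = 4 and 6 codewords exists.


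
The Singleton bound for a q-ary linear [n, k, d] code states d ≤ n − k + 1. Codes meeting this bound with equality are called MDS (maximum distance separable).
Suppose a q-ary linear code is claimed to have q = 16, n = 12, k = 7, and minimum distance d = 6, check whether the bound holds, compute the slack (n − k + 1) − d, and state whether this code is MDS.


Singleton RHS = n − k + 1 = 6, slack = 0, bound satisfied, MDS.

Singleton bound: d ≤ n − k + 1.
Here n = 12, k = 7, so n − k + 1 = 6.
Given d = 6, check d ≤ 6: YES.
Slack = (n − k + 1) − d = 0.
The code is MDS (slack = 0).
Description: the claimed parameters are [12, 7, 6]_16; such a code would be MDS (meets Singleton bound).


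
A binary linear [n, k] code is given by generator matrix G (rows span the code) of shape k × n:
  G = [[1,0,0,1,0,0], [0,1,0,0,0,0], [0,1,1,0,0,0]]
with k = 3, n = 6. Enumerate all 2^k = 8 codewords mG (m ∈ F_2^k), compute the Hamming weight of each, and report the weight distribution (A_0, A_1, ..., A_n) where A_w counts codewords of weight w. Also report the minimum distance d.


Weight distribution: A_0 = 1, A_1 = 2, A_2 = 2, A_3 = 2, A_4 = 1. Minimum distance d = 1.

Enumerate all 2^3 = 8 messages m ∈ F_2^3.
For each, compute codeword c = mG in F_2^6, then tally its weight.
  m = 000 → c = 000000, weight = 0.
  m = 100 → c = 100100, weight = 2.
  m = 010 → c = 010000, weight = 1.
  m = 110 → c = 110100, weight = 3.
  m = 001 → c = 011000, weight = 2.
  m = 101 → c = 111100, weight = 4.
  m = 011 → c = 001000, weight = 1.
  m = 111 → c = 101100, weight = 3.
Tally weights:
  weight 0: 1 codewords.
  weight 1: 2 codewords.
  weight 2: 2 codewords.
  weight 3: 2 codewords.
  weight 4: 1 codewords.
Minimum distance d = smallest w > 0 with A_w > 0 = 1.
Sanity: Σ A_w = 8 = 2^3 = 8 ✓.


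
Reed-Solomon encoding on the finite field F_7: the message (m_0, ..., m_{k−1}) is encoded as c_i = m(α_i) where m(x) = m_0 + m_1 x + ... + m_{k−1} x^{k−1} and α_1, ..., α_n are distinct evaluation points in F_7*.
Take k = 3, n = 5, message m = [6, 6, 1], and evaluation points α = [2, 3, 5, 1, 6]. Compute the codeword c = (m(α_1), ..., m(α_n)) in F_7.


c = [1, 5, 5, 6, 1]

Message polynomial: m(x) = 6 + 6·x + 1·x^2 (mod 7).
For each evaluation point α_i, compute m(α_i) mod 7:
  α_1 = 2: Horner steps 1 → 1 → 1, so m(2) = 1.
  α_2 = 3: Horner steps 1 → 2 → 5, so m(3) = 5.
  α_3 = 5: Horner steps 1 → 4 → 5, so m(5) = 5.
  α_4 = 1: Horner steps 1 → 0 → 6, so m(1) = 6.
  α_5 = 6: Horner steps 1 → 5 → 1, so m(6) = 1.
Codeword c = [1, 5, 5, 6, 1] ∈ F_7^5.


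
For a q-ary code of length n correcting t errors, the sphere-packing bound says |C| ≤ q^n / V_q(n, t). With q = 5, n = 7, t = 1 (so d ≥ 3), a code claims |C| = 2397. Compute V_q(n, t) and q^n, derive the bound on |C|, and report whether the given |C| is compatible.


V_q(n, t) = 29, q^n = 78125, Hamming bound = 2693, |C| = 2397 ≤ bound (satisfied).

Step 1: Compute V_q(n, t) = Σ_{j=0}^1 C(n, j) (q−1)^j.
  j = 0: C(7,0)·(4)^0 = 1·1 = 1.
  j = 1: C(7,1)·(4)^1 = 7·4 = 28.
  V_q(n, t) = 1 + 28 = 29.
Step 2: q^n = 5^7 = 78125.
Step 3: Hamming bound ⌊q^n / V_q(n,t)⌋ = ⌊78125/29⌋ = 2693.
Step 4: Compare |C| = 2397 to 2693: satisfied.
The claimed |C| lies below the Hamming bound.


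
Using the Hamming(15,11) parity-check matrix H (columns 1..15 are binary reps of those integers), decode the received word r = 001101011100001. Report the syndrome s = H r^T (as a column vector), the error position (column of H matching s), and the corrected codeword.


s = (0, 1, 0, 1)^T, error position = 5, corrected codeword c = 001111011100001

Compute s = H r^T mod 2 one row at a time:
  s_1 = 1 + 1 + 1 + 0 + 0 + 0 + 0 + 1 = 4 ≡ 0 (mod 2).
  s_2 = 1 + 0 + 1 + 0 + 0 + 0 + 0 + 1 = 3 ≡ 1 (mod 2).
  s_3 = 0 + 1 + 1 + 0 + 1 + 0 + 0 + 1 = 4 ≡ 0 (mod 2).
  s_4 = 0 + 1 + 0 + 0 + 1 + 0 + 0 + 1 = 3 ≡ 1 (mod 2).
s = (0, 1, 0, 1)^T — this equals column 5 of H (binary 0101), so error is at position 5.
Correct: flip bit 5 of r = 001101011100001 to get c = 001111011100001.


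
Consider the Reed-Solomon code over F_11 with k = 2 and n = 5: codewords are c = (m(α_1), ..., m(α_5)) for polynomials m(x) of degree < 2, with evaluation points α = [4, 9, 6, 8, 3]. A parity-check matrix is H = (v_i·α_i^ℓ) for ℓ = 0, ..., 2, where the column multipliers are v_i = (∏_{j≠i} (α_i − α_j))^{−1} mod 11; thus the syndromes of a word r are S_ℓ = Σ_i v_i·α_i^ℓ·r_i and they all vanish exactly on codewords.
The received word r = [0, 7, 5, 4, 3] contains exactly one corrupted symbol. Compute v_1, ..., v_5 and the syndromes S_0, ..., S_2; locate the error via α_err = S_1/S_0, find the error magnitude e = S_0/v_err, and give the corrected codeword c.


S = (4, 10, 3), error at position 4, error magnitude e = 5, c = [0, 7, 5, 10, 3].

Step 1: column multipliers v_i = (∏_{j≠i}(α_i − α_j))^{−1} mod 11.
  i = 1 (α = 4): (4−9)(4−6)(4−8)(4−3) = (−5)·(−2)·(−4)·1 = −40 ≡ 4, so v_1 = 4^{−1} = 3 (mod 11).
  i = 2 (α = 9): (9−4)(9−6)(9−8)(9−3) = 5·3·1·6 = 90 ≡ 2, so v_2 = 2^{−1} = 6 (mod 11).
  i = 3 (α = 6): (6−4)(6−9)(6−8)(6−3) = 2·(−3)·(−2)·3 = 36 ≡ 3, so v_3 = 3^{−1} = 4 (mod 11).
  i = 4 (α = 8): (8−4)(8−9)(8−6)(8−3) = 4·(−1)·2·5 = −40 ≡ 4, so v_4 = 4^{−1} = 3 (mod 11).
  i = 5 (α = 3): (3−4)(3−9)(3−6)(3−8) = (−1)·(−6)·(−3)·(−5) = 90 ≡ 2, so v_5 = 2^{−1} = 6 (mod 11).
  v = [3, 6, 4, 3, 6].
Step 2: syndromes of r = [0, 7, 5, 4, 3] (all sums mod 11).
  S_0 = Σ v_i r_i = 3·0 + 6·7 + 4·5 + 3·4 + 6·3 = 92 ≡ 4.
  S_1 = Σ v_i α_i r_i = 3·4·0 + 6·9·7 + 4·6·5 + 3·8·4 + 6·3·3 = 648 ≡ 10.
  α_i^2 mod 11 = [5, 4, 3, 9, 9].
  S_2 = Σ v_i α_i^2 r_i = 3·5·0 + 6·4·7 + 4·3·5 + 3·9·4 + 6·9·3 = 498 ≡ 3.
  S = (4, 10, 3) ≠ 0, so r is not a codeword (an error is present).
Step 3: locate the error. For a single error e at position i, S_ℓ = v_i·e·α_i^ℓ, so α_err = S_1/S_0.
  S_0^{−1} = 4^{−1} = 3 (mod 11), so α_err = 10·3 = 30 ≡ 8 = α_4. Error position i = 4.
  Consistency check: S_2/S_1 = 3·10 = 30 ≡ 8 = α_err ✓ (single-error assumption holds).
Step 4: error magnitude e = S_0/v_4 = S_0·∏_{j≠4}(α_4 − α_j) = 4·4 = 16 ≡ 5 (mod 11).
Step 5: correct position 4: c_4 = r_4 − e = 4 − 5 ≡ 10 (mod 11). Hence c = [0, 7, 5, 10, 3].
  Check: interpolating c through the α_i gives m(x) = 1 + 8·x (degree < 2) with m(α_i) = c_i for every i, so c is indeed a codeword.


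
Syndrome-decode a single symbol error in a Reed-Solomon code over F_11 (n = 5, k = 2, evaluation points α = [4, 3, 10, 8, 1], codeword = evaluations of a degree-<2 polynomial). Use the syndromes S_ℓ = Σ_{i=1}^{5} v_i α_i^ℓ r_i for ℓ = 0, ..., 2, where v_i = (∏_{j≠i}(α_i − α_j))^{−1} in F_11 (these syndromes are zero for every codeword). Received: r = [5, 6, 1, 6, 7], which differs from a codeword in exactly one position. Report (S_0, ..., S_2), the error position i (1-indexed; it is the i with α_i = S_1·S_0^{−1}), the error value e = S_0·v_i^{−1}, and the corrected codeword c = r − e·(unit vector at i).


S = (10, 8, 2), error at position 2, error magnitude e = 4, c = [5, 2, 1, 6, 7].

Step 1: column multipliers v_i = (∏_{j≠i}(α_i − α_j))^{−1} mod 11.
  i = 1 (α = 4): (4−3)(4−10)(4−8)(4−1) = 1·(−6)·(−4)·3 = 72 ≡ 6, so v_1 = 6^{−1} = 2 (mod 11).
  i = 2 (α = 3): (3−4)(3−10)(3−8)(3−1) = (−1)·(−7)·(−5)·2 = −70 ≡ 7, so v_2 = 7^{−1} = 8 (mod 11).
  i = 3 (α = 10): (10−4)(10−3)(10−8)(10−1) = 6·7·2·9 = 756 ≡ 8, so v_3 = 8^{−1} = 7 (mod 11).
  i = 4 (α = 8): (8−4)(8−3)(8−10)(8−1) = 4·5·(−2)·7 = −280 ≡ 6, so v_4 = 6^{−1} = 2 (mod 11).
  i = 5 (α = 1): (1−4)(1−3)(1−10)(1−8) = (−3)·(−2)·(−9)·(−7) = 378 ≡ 4, so v_5 = 4^{−1} = 3 (mod 11).
  v = [2, 8, 7, 2, 3].
Step 2: syndromes of r = [5, 6, 1, 6, 7] (all sums mod 11).
  S_0 = Σ v_i r_i = 2·5 + 8·6 + 7·1 + 2·6 + 3·7 = 98 ≡ 10.
  S_1 = Σ v_i α_i r_i = 2·4·5 + 8·3·6 + 7·10·1 + 2·8·6 + 3·1·7 = 371 ≡ 8.
  α_i^2 mod 11 = [5, 9, 1, 9, 1].
  S_2 = Σ v_i α_i^2 r_i = 2·5·5 + 8·9·6 + 7·1·1 + 2·9·6 + 3·1·7 = 618 ≡ 2.
  S = (10, 8, 2) ≠ 0, so r is not a codeword (an error is present).
Step 3: locate the error. For a single error e at position i, S_ℓ = v_i·e·α_i^ℓ, so α_err = S_1/S_0.
  S_0^{−1} = 10^{−1} = 10 (mod 11), so α_err = 8·10 = 80 ≡ 3 = α_2. Error position i = 2.
  Consistency check: S_2/S_1 = 2·7 = 14 ≡ 3 = α_err ✓ (single-error assumption holds).
Step 4: error magnitude e = S_0/v_2 = S_0·∏_{j≠2}(α_2 − α_j) = 10·7 = 70 ≡ 4 (mod 11).
Step 5: correct position 2: c_2 = r_2 − e = 6 − 4 ≡ 2 (mod 11). Hence c = [5, 2, 1, 6, 7].
  Check: interpolating c through the α_i gives m(x) = 4 + 3·x (degree < 2) with m(α_i) = c_i for every i, so c is indeed a codeword.


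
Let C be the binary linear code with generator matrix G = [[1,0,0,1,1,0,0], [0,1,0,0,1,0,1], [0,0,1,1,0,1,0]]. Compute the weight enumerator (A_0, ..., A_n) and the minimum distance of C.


Weight distribution: A_0 = 1, A_3 = 3, A_4 = 2, A_5 = 1, A_6 = 1. Minimum distance d = 3.

Enumerate all 2^3 = 8 messages m ∈ F_2^3.
For each, compute codeword c = mG in F_2^7, then tally its weight.
  m = 000 → c = 0000000, weight = 0.
  m = 100 → c = 1001100, weight = 3.
  m = 010 → c = 0100101, weight = 3.
  m = 110 → c = 1101001, weight = 4.
  m = 001 → c = 0011010, weight = 3.
  m = 101 → c = 1010110, weight = 4.
  m = 011 → c = 0111111, weight = 6.
  m = 111 → c = 1110011, weight = 5.
Tally weights:
  weight 0: 1 codewords.
  weight 3: 3 codewords.
  weight 4: 2 codewords.
  weight 5: 1 codewords.
  weight 6: 1 codewords.
Minimum distance d = smallest w > 0 with A_w > 0 = 3.
Sanity: Σ A_w = 8 = 2^3 = 8 ✓.


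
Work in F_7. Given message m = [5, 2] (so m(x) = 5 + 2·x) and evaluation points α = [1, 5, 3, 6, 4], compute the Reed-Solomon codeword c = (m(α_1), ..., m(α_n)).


c = [0, 1, 4, 3, 6]

Message polynomial: m(x) = 5 + 2·x (mod 7).
For each evaluation point α_i, compute m(α_i) mod 7:
  α_1 = 1: Horner steps 2 → 0, so m(1) = 0.
  α_2 = 5: Horner steps 2 → 1, so m(5) = 1.
  α_3 = 3: Horner steps 2 → 4, so m(3) = 4.
  α_4 = 6: Horner steps 2 → 3, so m(6) = 3.
  α_5 = 4: Horner steps 2 → 6, so m(4) = 6.
Codeword c = [0, 1, 4, 3, 6] ∈ F_7^5.


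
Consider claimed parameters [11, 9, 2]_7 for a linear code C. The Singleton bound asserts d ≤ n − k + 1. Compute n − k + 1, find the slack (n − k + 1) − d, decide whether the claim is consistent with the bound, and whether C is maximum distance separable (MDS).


Singleton RHS = n − k + 1 = 3, slack = 1, bound satisfied, not MDS.

Singleton bound: d ≤ n − k + 1.
Here n = 11, k = 9, so n − k + 1 = 3.
Given d = 2, check d ≤ 3: YES.
Slack = (n − k + 1) − d = 1.
The code is NOT MDS (slack = 1 > 0).
Description: the claimed parameters are [11, 9, 2]_7; such a code would be non-MDS.


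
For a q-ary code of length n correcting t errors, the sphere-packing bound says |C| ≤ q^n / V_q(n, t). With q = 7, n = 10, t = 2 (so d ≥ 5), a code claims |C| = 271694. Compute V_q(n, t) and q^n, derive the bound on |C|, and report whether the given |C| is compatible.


V_q(n, t) = 1681, q^n = 282475249, Hamming bound = 168040, |C| = 271694 > bound (violated).

Step 1: Compute V_q(n, t) = Σ_{j=0}^2 C(n, j) (q−1)^j.
  j = 0: C(10,0)·(6)^0 = 1·1 = 1.
  j = 1: C(10,1)·(6)^1 = 10·6 = 60.
  j = 2: C(10,2)·(6)^2 = 45·36 = 1620.
  V_q(n, t) = 1 + 60 + 1620 = 1681.
Step 2: q^n = 7^10 = 282475249.
Step 3: Hamming bound ⌊q^n / V_q(n,t)⌋ = ⌊282475249/1681⌋ = 168040.
Step 4: Compare |C| = 271694 to 168040: violated.
The claimed |C| lies above the Hamming bound, so no 7-ary code of length 10 with d ≥ 5 can have 271694 codewords.


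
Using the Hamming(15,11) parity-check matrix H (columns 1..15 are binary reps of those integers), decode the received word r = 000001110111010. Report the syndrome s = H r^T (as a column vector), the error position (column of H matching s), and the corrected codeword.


s = (1, 0, 1, 0)^T, error position = 10, corrected codeword c = 000001110011010

Compute s = H r^T mod 2 one row at a time:
  s_1 = 1 + 0 + 1 + 1 + 1 + 0 + 1 + 0 = 5 ≡ 1 (mod 2).
  s_2 = 0 + 0 + 1 + 1 + 1 + 0 + 1 + 0 = 4 ≡ 0 (mod 2).
  s_3 = 0 + 0 + 1 + 1 + 1 + 1 + 1 + 0 = 5 ≡ 1 (mod 2).
  s_4 = 0 + 0 + 0 + 1 + 0 + 1 + 0 + 0 = 2 ≡ 0 (mod 2).
s = (1, 0, 1, 0)^T — this equals column 10 of H (binary 1010), so error is at position 10.
Correct: flip bit 10 of r = 000001110111010 to get c = 000001110011010.


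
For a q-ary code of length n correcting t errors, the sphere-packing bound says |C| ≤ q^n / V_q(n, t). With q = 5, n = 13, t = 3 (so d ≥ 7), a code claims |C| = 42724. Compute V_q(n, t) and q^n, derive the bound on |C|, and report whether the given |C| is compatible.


V_q(n, t) = 19605, q^n = 1220703125, Hamming bound = 62264, |C| = 42724 ≤ bound (satisfied).

Step 1: Compute V_q(n, t) = Σ_{j=0}^3 C(n, j) (q−1)^j.
  j = 0: C(13,0)·(4)^0 = 1·1 = 1.
  j = 1: C(13,1)·(4)^1 = 13·4 = 52.
  j = 2: C(13,2)·(4)^2 = 78·16 = 1248.
  j = 3: C(13,3)·(4)^3 = 286·64 = 18304.
  V_q(n, t) = 1 + 52 + 1248 + 18304 = 19605.
Step 2: q^n = 5^13 = 1220703125.
Step 3: Hamming bound ⌊q^n / V_q(n,t)⌋ = ⌊1220703125/19605⌋ = 62264.
Step 4: Compare |C| = 42724 to 62264: satisfied.
The claimed |C| lies below the Hamming bound.


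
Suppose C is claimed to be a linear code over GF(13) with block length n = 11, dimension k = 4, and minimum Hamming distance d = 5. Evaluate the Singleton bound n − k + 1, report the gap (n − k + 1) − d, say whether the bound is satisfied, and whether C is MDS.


Singleton RHS = n − k + 1 = 8, slack = 3, bound satisfied, not MDS.

Singleton bound: d ≤ n − k + 1.
Here n = 11, k = 4, so n − k + 1 = 8.
Given d = 5, check d ≤ 8: YES.
Slack = (n − k + 1) − d = 3.
The code is NOT MDS (slack = 3 > 0).
Description: the claimed parameters are [11, 4, 5]_13; such a code would be non-MDS.


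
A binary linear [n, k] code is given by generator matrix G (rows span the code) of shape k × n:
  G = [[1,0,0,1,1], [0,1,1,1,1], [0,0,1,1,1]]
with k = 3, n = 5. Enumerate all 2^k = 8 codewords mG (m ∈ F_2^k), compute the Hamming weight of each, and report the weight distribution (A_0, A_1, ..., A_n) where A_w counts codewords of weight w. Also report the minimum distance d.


Weight distribution: A_0 = 1, A_1 = 1, A_2 = 1, A_3 = 3, A_4 = 2. Minimum distance d = 1.

Enumerate all 2^3 = 8 messages m ∈ F_2^3.
For each, compute codeword c = mG in F_2^5, then tally its weight.
  m = 000 → c = 00000, weight = 0.
  m = 100 → c = 10011, weight = 3.
  m = 010 → c = 01111, weight = 4.
  m = 110 → c = 11100, weight = 3.
  m = 001 → c = 00111, weight = 3.
  m = 101 → c = 10100, weight = 2.
  m = 011 → c = 01000, weight = 1.
  m = 111 → c = 11011, weight = 4.
Tally weights:
  weight 0: 1 codewords.
  weight 1: 1 codewords.
  weight 2: 1 codewords.
  weight 3: 3 codewords.
  weight 4: 2 codewords.
Minimum distance d = smallest w > 0 with A_w > 0 = 1.
Sanity: Σ A_w = 8 = 2^3 = 8 ✓.


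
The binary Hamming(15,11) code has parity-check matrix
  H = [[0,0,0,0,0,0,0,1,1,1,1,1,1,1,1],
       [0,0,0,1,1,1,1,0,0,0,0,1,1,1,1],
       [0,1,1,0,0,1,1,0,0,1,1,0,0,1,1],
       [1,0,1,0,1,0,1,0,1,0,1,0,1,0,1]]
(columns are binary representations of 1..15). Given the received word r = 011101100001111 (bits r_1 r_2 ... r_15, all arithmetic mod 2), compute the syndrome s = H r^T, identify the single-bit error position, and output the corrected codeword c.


s = (0, 1, 0, 0)^T, error position = 4, corrected codeword c = 011001100001111

Compute s = H r^T mod 2 one row at a time:
  s_1 = 0 + 0 + 0 + 0 + 1 + 1 + 1 + 1 = 4 ≡ 0 (mod 2).
  s_2 = 1 + 0 + 1 + 1 + 1 + 1 + 1 + 1 = 7 ≡ 1 (mod 2).
  s_3 = 1 + 1 + 1 + 1 + 0 + 0 + 1 + 1 = 6 ≡ 0 (mod 2).
  s_4 = 0 + 1 + 0 + 1 + 0 + 0 + 1 + 1 = 4 ≡ 0 (mod 2).
s = (0, 1, 0, 0)^T — this equals column 4 of H (binary 0100), so error is at position 4.
Correct: flip bit 4 of r = 011101100001111 to get c = 011001100001111.


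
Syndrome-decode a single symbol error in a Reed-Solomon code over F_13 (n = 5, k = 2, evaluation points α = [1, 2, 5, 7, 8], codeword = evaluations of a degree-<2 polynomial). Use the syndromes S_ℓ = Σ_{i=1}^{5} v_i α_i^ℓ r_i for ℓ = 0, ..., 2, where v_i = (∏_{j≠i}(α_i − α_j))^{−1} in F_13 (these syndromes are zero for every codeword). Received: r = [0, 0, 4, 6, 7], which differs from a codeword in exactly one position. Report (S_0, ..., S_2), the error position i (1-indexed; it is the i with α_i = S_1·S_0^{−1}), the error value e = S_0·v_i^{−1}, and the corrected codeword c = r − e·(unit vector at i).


S = (12, 11, 9), error at position 2, error magnitude e = 12, c = [0, 1, 4, 6, 7].

Step 1: column multipliers v_i = (∏_{j≠i}(α_i − α_j))^{−1} mod 13.
  i = 1 (α = 1): (1−2)(1−5)(1−7)(1−8) = (−1)·(−4)·(−6)·(−7) = 168 ≡ 12, so v_1 = 12^{−1} = 12 (mod 13).
  i = 2 (α = 2): (2−1)(2−5)(2−7)(2−8) = 1·(−3)·(−5)·(−6) = −90 ≡ 1, so v_2 = 1^{−1} = 1 (mod 13).
  i = 3 (α = 5): (5−1)(5−2)(5−7)(5−8) = 4·3·(−2)·(−3) = 72 ≡ 7, so v_3 = 7^{−1} = 2 (mod 13).
  i = 4 (α = 7): (7−1)(7−2)(7−5)(7−8) = 6·5·2·(−1) = −60 ≡ 5, so v_4 = 5^{−1} = 8 (mod 13).
  i = 5 (α = 8): (8−1)(8−2)(8−5)(8−7) = 7·6·3·1 = 126 ≡ 9, so v_5 = 9^{−1} = 3 (mod 13).
  v = [12, 1, 2, 8, 3].
Step 2: syndromes of r = [0, 0, 4, 6, 7] (all sums mod 13).
  S_0 = Σ v_i r_i = 12·0 + 1·0 + 2·4 + 8·6 + 3·7 = 77 ≡ 12.
  S_1 = Σ v_i α_i r_i = 12·1·0 + 1·2·0 + 2·5·4 + 8·7·6 + 3·8·7 = 544 ≡ 11.
  α_i^2 mod 13 = [1, 4, 12, 10, 12].
  S_2 = Σ v_i α_i^2 r_i = 12·1·0 + 1·4·0 + 2·12·4 + 8·10·6 + 3·12·7 = 828 ≡ 9.
  S = (12, 11, 9) ≠ 0, so r is not a codeword (an error is present).
Step 3: locate the error. For a single error e at position i, S_ℓ = v_i·e·α_i^ℓ, so α_err = S_1/S_0.
  S_0^{−1} = 12^{−1} = 12 (mod 13), so α_err = 11·12 = 132 ≡ 2 = α_2. Error position i = 2.
  Consistency check: S_2/S_1 = 9·6 = 54 ≡ 2 = α_err ✓ (single-error assumption holds).
Step 4: error magnitude e = S_0/v_2 = S_0·∏_{j≠2}(α_2 − α_j) = 12·1 = 12 ≡ 12 (mod 13).
Step 5: correct position 2: c_2 = r_2 − e = 0 − 12 ≡ 1 (mod 13). Hence c = [0, 1, 4, 6, 7].
  Check: interpolating c through the α_i gives m(x) = 12 + 1·x (degree < 2) with m(α_i) = c_i for every i, so c is indeed a codeword.


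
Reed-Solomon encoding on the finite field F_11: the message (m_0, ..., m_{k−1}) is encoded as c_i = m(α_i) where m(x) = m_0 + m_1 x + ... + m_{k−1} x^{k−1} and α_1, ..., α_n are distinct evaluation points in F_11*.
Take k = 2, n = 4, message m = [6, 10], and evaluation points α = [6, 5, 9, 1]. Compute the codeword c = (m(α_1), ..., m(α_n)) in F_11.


c = [0, 1, 8, 5]

Message polynomial: m(x) = 6 + 10·x (mod 11).
For each evaluation point α_i, compute m(α_i) mod 11:
  α_1 = 6: Horner steps 10 → 0, so m(6) = 0.
  α_2 = 5: Horner steps 10 → 1, so m(5) = 1.
  α_3 = 9: Horner steps 10 → 8, so m(9) = 8.
  α_4 = 1: Horner steps 10 → 5, so m(1) = 5.
Codeword c = [0, 1, 8, 5] ∈ F_11^4.


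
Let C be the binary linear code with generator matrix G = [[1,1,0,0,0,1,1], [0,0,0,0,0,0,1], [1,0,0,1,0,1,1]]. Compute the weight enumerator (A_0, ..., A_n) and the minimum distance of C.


Weight distribution: A_0 = 1, A_1 = 1, A_2 = 1, A_3 = 3, A_4 = 2. Minimum distance d = 1.

Enumerate all 2^3 = 8 messages m ∈ F_2^3.
For each, compute codeword c = mG in F_2^7, then tally its weight.
  m = 000 → c = 0000000, weight = 0.
  m = 100 → c = 1100011, weight = 4.
  m = 010 → c = 0000001, weight = 1.
  m = 110 → c = 1100010, weight = 3.
  m = 001 → c = 1001011, weight = 4.
  m = 101 → c = 0101000, weight = 2.
  m = 011 → c = 1001010, weight = 3.
  m = 111 → c = 0101001, weight = 3.
Tally weights:
  weight 0: 1 codewords.
  weight 1: 1 codewords.
  weight 2: 1 codewords.
  weight 3: 3 codewords.
  weight 4: 2 codewords.
Minimum distance d = smallest w > 0 with A_w > 0 = 1.
Sanity: Σ A_w = 8 = 2^3 = 8 ✓.


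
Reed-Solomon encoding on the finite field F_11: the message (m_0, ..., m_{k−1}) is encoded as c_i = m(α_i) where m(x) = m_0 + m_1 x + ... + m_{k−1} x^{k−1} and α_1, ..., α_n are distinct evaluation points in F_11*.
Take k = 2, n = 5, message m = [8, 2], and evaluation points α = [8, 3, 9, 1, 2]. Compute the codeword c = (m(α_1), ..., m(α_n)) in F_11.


c = [2, 3, 4, 10, 1]

Message polynomial: m(x) = 8 + 2·x (mod 11).
For each evaluation point α_i, compute m(α_i) mod 11:
  α_1 = 8: Horner steps 2 → 2, so m(8) = 2.
  α_2 = 3: Horner steps 2 → 3, so m(3) = 3.
  α_3 = 9: Horner steps 2 → 4, so m(9) = 4.
  α_4 = 1: Horner steps 2 → 10, so m(1) = 10.
  α_5 = 2: Horner steps 2 → 1, so m(2) = 1.
Codeword c = [2, 3, 4, 10, 1] ∈ F_11^5.


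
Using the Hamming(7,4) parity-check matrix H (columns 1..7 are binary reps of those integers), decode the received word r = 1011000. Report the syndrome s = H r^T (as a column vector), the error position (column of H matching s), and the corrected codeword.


s = (1, 1, 0)^T, error position = 6, corrected codeword c = 1011010

Compute s = H r^T mod 2 one row at a time:
  s_1 = 1 + 0 + 0 + 0 = 1 ≡ 1 (mod 2).
  s_2 = 0 + 1 + 0 + 0 = 1 ≡ 1 (mod 2).
  s_3 = 1 + 1 + 0 + 0 = 2 ≡ 0 (mod 2).
s = (1, 1, 0)^T — this equals column 6 of H (binary 110), so error is at position 6.
Correct: flip bit 6 of r = 1011000 to get c = 1011010.


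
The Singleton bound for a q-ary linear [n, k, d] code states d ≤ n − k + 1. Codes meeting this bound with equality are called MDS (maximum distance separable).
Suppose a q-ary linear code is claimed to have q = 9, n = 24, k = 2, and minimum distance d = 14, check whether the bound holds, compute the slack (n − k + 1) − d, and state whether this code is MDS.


Singleton RHS = n − k + 1 = 23, slack = 9, bound satisfied, not MDS.

Singleton bound: d ≤ n − k + 1.
Here n = 24, k = 2, so n − k + 1 = 23.
Given d = 14, check d ≤ 23: YES.
Slack = (n − k + 1) − d = 9.
The code is NOT MDS (slack = 9 > 0).
Description: the claimed parameters are [24, 2, 14]_9; such a code would be non-MDS.


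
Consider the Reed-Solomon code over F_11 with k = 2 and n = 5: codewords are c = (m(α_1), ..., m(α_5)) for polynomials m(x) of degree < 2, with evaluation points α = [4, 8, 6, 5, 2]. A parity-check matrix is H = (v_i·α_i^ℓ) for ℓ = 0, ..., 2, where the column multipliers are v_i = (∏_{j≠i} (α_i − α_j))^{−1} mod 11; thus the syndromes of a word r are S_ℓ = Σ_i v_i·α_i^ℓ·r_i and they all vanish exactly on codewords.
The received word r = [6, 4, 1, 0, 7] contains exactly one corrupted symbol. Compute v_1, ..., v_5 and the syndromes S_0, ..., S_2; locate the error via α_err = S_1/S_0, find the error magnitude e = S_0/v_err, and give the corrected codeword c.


S = (3, 7, 9), error at position 3, error magnitude e = 7, c = [6, 4, 5, 0, 7].

Step 1: column multipliers v_i = (∏_{j≠i}(α_i − α_j))^{−1} mod 11.
  i = 1 (α = 4): (4−8)(4−6)(4−5)(4−2) = (−4)·(−2)·(−1)·2 = −16 ≡ 6, so v_1 = 6^{−1} = 2 (mod 11).
  i = 2 (α = 8): (8−4)(8−6)(8−5)(8−2) = 4·2·3·6 = 144 ≡ 1, so v_2 = 1^{−1} = 1 (mod 11).
  i = 3 (α = 6): (6−4)(6−8)(6−5)(6−2) = 2·(−2)·1·4 = −16 ≡ 6, so v_3 = 6^{−1} = 2 (mod 11).
  i = 4 (α = 5): (5−4)(5−8)(5−6)(5−2) = 1·(−3)·(−1)·3 = 9 ≡ 9, so v_4 = 9^{−1} = 5 (mod 11).
  i = 5 (α = 2): (2−4)(2−8)(2−6)(2−5) = (−2)·(−6)·(−4)·(−3) = 144 ≡ 1, so v_5 = 1^{−1} = 1 (mod 11).
  v = [2, 1, 2, 5, 1].
Step 2: syndromes of r = [6, 4, 1, 0, 7] (all sums mod 11).
  S_0 = Σ v_i r_i = 2·6 + 1·4 + 2·1 + 5·0 + 1·7 = 25 ≡ 3.
  S_1 = Σ v_i α_i r_i = 2·4·6 + 1·8·4 + 2·6·1 + 5·5·0 + 1·2·7 = 106 ≡ 7.
  α_i^2 mod 11 = [5, 9, 3, 3, 4].
  S_2 = Σ v_i α_i^2 r_i = 2·5·6 + 1·9·4 + 2·3·1 + 5·3·0 + 1·4·7 = 130 ≡ 9.
  S = (3, 7, 9) ≠ 0, so r is not a codeword (an error is present).
Step 3: locate the error. For a single error e at position i, S_ℓ = v_i·e·α_i^ℓ, so α_err = S_1/S_0.
  S_0^{−1} = 3^{−1} = 4 (mod 11), so α_err = 7·4 = 28 ≡ 6 = α_3. Error position i = 3.
  Consistency check: S_2/S_1 = 9·8 = 72 ≡ 6 = α_err ✓ (single-error assumption holds).
Step 4: error magnitude e = S_0/v_3 = S_0·∏_{j≠3}(α_3 − α_j) = 3·6 = 18 ≡ 7 (mod 11).
Step 5: correct position 3: c_3 = r_3 − e = 1 − 7 ≡ 5 (mod 11). Hence c = [6, 4, 5, 0, 7].
  Check: interpolating c through the α_i gives m(x) = 8 + 5·x (degree < 2) with m(α_i) = c_i for every i, so c is indeed a codeword.


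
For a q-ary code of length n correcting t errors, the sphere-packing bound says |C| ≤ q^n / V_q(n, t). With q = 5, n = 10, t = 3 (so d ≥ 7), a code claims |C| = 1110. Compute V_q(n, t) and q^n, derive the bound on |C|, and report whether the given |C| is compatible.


V_q(n, t) = 8441, q^n = 9765625, Hamming bound = 1156, |C| = 1110 ≤ bound (satisfied).

Step 1: Compute V_q(n, t) = Σ_{j=0}^3 C(n, j) (q−1)^j.
  j = 0: C(10,0)·(4)^0 = 1·1 = 1.
  j = 1: C(10,1)·(4)^1 = 10·4 = 40.
  j = 2: C(10,2)·(4)^2 = 45·16 = 720.
  j = 3: C(10,3)·(4)^3 = 120·64 = 7680.
  V_q(n, t) = 1 + 40 + 720 + 7680 = 8441.
Step 2: q^n = 5^10 = 9765625.
Step 3: Hamming bound ⌊q^n / V_q(n,t)⌋ = ⌊9765625/8441⌋ = 1156.
Step 4: Compare |C| = 1110 to 1156: satisfied.
The claimed |C| lies below the Hamming bound.


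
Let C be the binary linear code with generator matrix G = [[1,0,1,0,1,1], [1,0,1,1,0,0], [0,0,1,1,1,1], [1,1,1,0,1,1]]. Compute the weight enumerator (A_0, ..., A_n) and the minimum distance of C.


Weight distribution: A_0 = 1, A_1 = 2, A_2 = 2, A_3 = 4, A_4 = 5, A_5 = 2. Minimum distance d = 1.

Enumerate all 2^4 = 16 messages m ∈ F_2^4.
For each, compute codeword c = mG in F_2^6, then tally its weight.
  m = 0000 → c = 000000, weight = 0.
  m = 1000 → c = 101011, weight = 4.
  m = 0100 → c = 101100, weight = 3.
  m = 1100 → c = 000111, weight = 3.
  m = 0010 → c = 001111, weight = 4.
  m = 1010 → c = 100100, weight = 2.
  m = 0110 → c = 100011, weight = 3.
  m = 1110 → c = 001000, weight = 1.
  m = 0001 → c = 111011, weight = 5.
  m = 1001 → c = 010000, weight = 1.
  m = 0101 → c = 010111, weight = 4.
  m = 1101 → c = 111100, weight = 4.
  m = 0011 → c = 110100, weight = 3.
  m = 1011 → c = 011111, weight = 5.
  m = 0111 → c = 011000, weight = 2.
  m = 1111 → c = 110011, weight = 4.
Tally weights:
  weight 0: 1 codewords.
  weight 1: 2 codewords.
  weight 2: 2 codewords.
  weight 3: 4 codewords.
  weight 4: 5 codewords.
  weight 5: 2 codewords.
Minimum distance d = smallest w > 0 with A_w > 0 = 1.
Sanity: Σ A_w = 16 = 2^4 = 16 ✓.


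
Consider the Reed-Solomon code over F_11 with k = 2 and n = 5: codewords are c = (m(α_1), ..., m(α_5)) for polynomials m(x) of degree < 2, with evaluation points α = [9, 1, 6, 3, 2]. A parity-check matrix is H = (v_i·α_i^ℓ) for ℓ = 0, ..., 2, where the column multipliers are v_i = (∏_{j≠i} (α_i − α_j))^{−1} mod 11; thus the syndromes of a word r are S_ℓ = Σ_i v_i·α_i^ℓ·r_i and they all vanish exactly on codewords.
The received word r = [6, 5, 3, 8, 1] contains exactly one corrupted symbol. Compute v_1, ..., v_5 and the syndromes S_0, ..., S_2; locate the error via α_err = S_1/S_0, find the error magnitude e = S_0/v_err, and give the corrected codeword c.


S = (1, 6, 3), error at position 3, error magnitude e = 7, c = [6, 5, 7, 8, 1].

Step 1: column multipliers v_i = (∏_{j≠i}(α_i − α_j))^{−1} mod 11.
  i = 1 (α = 9): (9−1)(9−6)(9−3)(9−2) = 8·3·6·7 = 1008 ≡ 7, so v_1 = 7^{−1} = 8 (mod 11).
  i = 2 (α = 1): (1−9)(1−6)(1−3)(1−2) = (−8)·(−5)·(−2)·(−1) = 80 ≡ 3, so v_2 = 3^{−1} = 4 (mod 11).
  i = 3 (α = 6): (6−9)(6−1)(6−3)(6−2) = (−3)·5·3·4 = −180 ≡ 7, so v_3 = 7^{−1} = 8 (mod 11).
  i = 4 (α = 3): (3−9)(3−1)(3−6)(3−2) = (−6)·2·(−3)·1 = 36 ≡ 3, so v_4 = 3^{−1} = 4 (mod 11).
  i = 5 (α = 2): (2−9)(2−1)(2−6)(2−3) = (−7)·1·(−4)·(−1) = −28 ≡ 5, so v_5 = 5^{−1} = 9 (mod 11).
  v = [8, 4, 8, 4, 9].
Step 2: syndromes of r = [6, 5, 3, 8, 1] (all sums mod 11).
  S_0 = Σ v_i r_i = 8·6 + 4·5 + 8·3 + 4·8 + 9·1 = 133 ≡ 1.
  S_1 = Σ v_i α_i r_i = 8·9·6 + 4·1·5 + 8·6·3 + 4·3·8 + 9·2·1 = 710 ≡ 6.
  α_i^2 mod 11 = [4, 1, 3, 9, 4].
  S_2 = Σ v_i α_i^2 r_i = 8·4·6 + 4·1·5 + 8·3·3 + 4·9·8 + 9·4·1 = 608 ≡ 3.
  S = (1, 6, 3) ≠ 0, so r is not a codeword (an error is present).
Step 3: locate the error. For a single error e at position i, S_ℓ = v_i·e·α_i^ℓ, so α_err = S_1/S_0.
  S_0^{−1} = 1^{−1} = 1 (mod 11), so α_err = 6·1 = 6 ≡ 6 = α_3. Error position i = 3.
  Consistency check: S_2/S_1 = 3·2 = 6 ≡ 6 = α_err ✓ (single-error assumption holds).
Step 4: error magnitude e = S_0/v_3 = S_0·∏_{j≠3}(α_3 − α_j) = 1·7 = 7 ≡ 7 (mod 11).
Step 5: correct position 3: c_3 = r_3 − e = 3 − 7 ≡ 7 (mod 11). Hence c = [6, 5, 7, 8, 1].
  Check: interpolating c through the α_i gives m(x) = 9 + 7·x (degree < 2) with m(α_i) = c_i for every i, so c is indeed a codeword.
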